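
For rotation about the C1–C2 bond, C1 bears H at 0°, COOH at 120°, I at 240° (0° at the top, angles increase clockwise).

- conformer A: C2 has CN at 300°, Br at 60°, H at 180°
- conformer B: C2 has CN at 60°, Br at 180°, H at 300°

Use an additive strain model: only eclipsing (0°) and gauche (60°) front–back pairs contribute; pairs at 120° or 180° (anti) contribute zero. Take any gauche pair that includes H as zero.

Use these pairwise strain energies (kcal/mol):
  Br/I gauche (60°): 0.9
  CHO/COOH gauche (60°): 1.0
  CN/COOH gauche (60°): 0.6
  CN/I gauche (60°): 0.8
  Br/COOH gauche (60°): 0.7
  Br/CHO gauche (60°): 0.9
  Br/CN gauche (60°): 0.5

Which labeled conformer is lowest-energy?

A (staggered): COOH(120°)/Br(60°) gauche 0.7; I(240°)/CN(300°) gauche 0.8 → 1.5 kcal/mol.
B (staggered): COOH(120°)/CN(60°) gauche 0.6; COOH(120°)/Br(180°) gauche 0.7; I(240°)/Br(180°) gauche 0.9 → 2.2 kcal/mol.
A has the lowest total (1.5 kcal/mol).

A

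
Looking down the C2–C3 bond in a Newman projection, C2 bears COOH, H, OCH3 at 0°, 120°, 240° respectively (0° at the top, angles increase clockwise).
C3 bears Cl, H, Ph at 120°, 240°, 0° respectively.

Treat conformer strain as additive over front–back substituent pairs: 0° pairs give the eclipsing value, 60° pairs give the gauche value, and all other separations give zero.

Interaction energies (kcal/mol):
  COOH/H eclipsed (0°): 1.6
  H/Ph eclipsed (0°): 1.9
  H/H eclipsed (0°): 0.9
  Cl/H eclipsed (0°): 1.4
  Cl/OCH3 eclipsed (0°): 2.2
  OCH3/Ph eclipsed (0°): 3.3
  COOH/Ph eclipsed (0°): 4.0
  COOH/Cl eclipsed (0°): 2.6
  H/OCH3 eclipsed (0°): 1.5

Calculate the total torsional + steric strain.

6.9 kcal/mol

This conformer (eclipsed): COOH(0°)/Ph(0°) eclipsed 4.0; H(120°)/Cl(120°) eclipsed 1.4; OCH3(240°)/H(240°) eclipsed 1.5 → 6.9 kcal/mol.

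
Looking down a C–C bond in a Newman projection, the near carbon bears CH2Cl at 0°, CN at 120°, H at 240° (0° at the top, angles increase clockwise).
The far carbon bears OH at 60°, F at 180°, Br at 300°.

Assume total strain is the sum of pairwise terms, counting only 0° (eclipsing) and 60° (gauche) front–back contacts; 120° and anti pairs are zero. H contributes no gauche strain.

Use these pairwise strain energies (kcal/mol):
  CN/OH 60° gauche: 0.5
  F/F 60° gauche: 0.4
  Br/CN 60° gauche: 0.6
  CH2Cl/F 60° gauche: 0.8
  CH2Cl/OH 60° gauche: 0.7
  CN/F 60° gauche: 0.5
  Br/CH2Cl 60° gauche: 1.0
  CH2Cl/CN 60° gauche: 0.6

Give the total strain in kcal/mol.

2.7 kcal/mol

This conformer (staggered): CH2Cl–OH gauche, CH2Cl–Br gauche, CN–OH gauche, CN–F gauche; 0.7 + 1.0 + 0.5 + 0.5 = 2.7 kcal/mol.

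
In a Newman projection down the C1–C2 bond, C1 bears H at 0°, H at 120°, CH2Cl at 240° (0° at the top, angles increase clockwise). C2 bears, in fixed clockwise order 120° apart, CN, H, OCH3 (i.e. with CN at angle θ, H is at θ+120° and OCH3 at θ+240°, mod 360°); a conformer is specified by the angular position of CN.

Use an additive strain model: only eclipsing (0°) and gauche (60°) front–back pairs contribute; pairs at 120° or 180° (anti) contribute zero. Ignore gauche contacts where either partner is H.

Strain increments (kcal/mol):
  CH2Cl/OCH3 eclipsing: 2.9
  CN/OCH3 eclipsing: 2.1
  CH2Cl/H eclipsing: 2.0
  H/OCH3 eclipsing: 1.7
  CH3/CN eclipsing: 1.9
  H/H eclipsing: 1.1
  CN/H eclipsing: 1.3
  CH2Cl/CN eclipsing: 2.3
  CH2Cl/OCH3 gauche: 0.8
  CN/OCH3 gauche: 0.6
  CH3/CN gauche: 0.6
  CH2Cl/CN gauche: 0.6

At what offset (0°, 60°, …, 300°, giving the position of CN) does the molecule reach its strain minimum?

CN at 0° is eclipsed. H at 0° is eclipsed with CN at 0° (1.3); H at 120° is eclipsed with H at 120° (1.1); CH2Cl at 240° is eclipsed with OCH3 at 240° (2.9). Total 5.3 kcal/mol.
CN at 60° is staggered. CH2Cl at 240° is gauche with OCH3 at 300° (0.8). Total 0.8 kcal/mol.
CN at 120° is eclipsed. H at 0° is eclipsed with OCH3 at 0° (1.7); H at 120° is eclipsed with CN at 120° (1.3); CH2Cl at 240° is eclipsed with H at 240° (2.0). Total 5.0 kcal/mol.
CN at 180° is staggered. CH2Cl at 240° is gauche with CN at 180° (0.6). Total 0.6 kcal/mol.
CN at 240° is eclipsed. H at 0° is eclipsed with H at 0° (1.1); H at 120° is eclipsed with OCH3 at 120° (1.7); CH2Cl at 240° is eclipsed with CN at 240° (2.3). Total 5.1 kcal/mol.
CN at 300° is staggered. CH2Cl at 240° is gauche with CN at 300° (0.6); CH2Cl at 240° is gauche with OCH3 at 180° (0.8). Total 1.4 kcal/mol.
The minimum (0.6 kcal/mol) occurs with CN at 180°.

180°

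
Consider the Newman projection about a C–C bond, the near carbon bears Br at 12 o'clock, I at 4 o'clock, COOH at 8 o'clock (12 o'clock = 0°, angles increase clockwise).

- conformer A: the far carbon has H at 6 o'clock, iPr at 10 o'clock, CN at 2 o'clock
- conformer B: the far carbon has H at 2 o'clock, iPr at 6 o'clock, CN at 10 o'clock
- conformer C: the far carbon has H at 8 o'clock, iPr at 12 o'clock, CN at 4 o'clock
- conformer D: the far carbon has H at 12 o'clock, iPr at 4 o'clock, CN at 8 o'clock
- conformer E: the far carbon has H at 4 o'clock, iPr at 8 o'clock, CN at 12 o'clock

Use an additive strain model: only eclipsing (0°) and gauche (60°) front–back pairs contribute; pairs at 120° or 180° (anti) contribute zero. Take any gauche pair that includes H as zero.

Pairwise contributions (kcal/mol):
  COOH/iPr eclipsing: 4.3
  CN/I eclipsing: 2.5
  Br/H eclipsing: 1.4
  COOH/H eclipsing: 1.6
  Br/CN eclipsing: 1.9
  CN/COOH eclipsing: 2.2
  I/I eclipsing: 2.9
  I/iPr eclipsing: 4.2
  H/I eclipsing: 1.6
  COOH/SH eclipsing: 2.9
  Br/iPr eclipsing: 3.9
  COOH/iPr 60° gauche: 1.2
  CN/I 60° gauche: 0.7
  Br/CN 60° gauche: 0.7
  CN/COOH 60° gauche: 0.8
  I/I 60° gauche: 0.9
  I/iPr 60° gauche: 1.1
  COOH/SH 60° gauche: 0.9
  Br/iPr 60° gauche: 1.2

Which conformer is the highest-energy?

A (staggered): Br(0°)/iPr(300°) gauche 1.2; Br(0°)/CN(60°) gauche 0.7; I(120°)/CN(60°) gauche 0.7; COOH(240°)/iPr(300°) gauche 1.2 → 3.8 kcal/mol.
B (staggered): Br(0°)/CN(300°) gauche 0.7; I(120°)/iPr(180°) gauche 1.1; COOH(240°)/iPr(180°) gauche 1.2; COOH(240°)/CN(300°) gauche 0.8 → 3.8 kcal/mol.
C (eclipsed): Br(0°)/iPr(0°) eclipsed 3.9; I(120°)/CN(120°) eclipsed 2.5; COOH(240°)/H(240°) eclipsed 1.6 → 8.0 kcal/mol.
D (eclipsed): Br(0°)/H(0°) eclipsed 1.4; I(120°)/iPr(120°) eclipsed 4.2; COOH(240°)/CN(240°) eclipsed 2.2 → 7.8 kcal/mol.
E (eclipsed): Br(0°)/CN(0°) eclipsed 1.9; I(120°)/H(120°) eclipsed 1.6; COOH(240°)/iPr(240°) eclipsed 4.3 → 7.8 kcal/mol.
C has the highest total (8.0 kcal/mol).

C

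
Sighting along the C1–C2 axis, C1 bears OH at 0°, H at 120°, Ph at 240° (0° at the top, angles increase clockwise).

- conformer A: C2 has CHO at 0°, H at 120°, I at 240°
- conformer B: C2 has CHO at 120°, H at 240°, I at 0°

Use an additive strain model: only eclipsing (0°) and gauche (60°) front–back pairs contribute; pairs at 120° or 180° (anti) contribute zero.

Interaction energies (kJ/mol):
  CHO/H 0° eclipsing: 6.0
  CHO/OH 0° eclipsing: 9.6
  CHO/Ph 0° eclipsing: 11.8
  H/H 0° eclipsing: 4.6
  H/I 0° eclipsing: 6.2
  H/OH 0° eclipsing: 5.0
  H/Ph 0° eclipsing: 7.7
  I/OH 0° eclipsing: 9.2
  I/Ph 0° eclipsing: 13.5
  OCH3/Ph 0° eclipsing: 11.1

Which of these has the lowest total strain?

A (eclipsed): OH–CHO eclipsed, H–H eclipsed, Ph–I eclipsed; 9.6 + 4.6 + 13.5 = 27.7 kJ/mol.
B (eclipsed): OH–I eclipsed, H–CHO eclipsed, Ph–H eclipsed; 9.2 + 6.0 + 7.7 = 22.9 kJ/mol.
B has the lowest total (22.9 kJ/mol).

B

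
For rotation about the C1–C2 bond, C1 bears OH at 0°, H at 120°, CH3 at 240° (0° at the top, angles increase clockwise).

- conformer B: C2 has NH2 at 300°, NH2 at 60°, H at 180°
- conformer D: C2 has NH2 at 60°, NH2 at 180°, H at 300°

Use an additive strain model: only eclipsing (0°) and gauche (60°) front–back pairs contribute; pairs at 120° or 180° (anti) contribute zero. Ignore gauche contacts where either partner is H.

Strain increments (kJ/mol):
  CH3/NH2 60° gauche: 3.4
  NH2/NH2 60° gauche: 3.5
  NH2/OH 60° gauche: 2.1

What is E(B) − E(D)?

B (staggered): OH(0°)/NH2(300°) gauche 2.1; OH(0°)/NH2(60°) gauche 2.1; CH3(240°)/NH2(300°) gauche 3.4 → 7.6 kJ/mol.
D (staggered): OH(0°)/NH2(60°) gauche 2.1; CH3(240°)/NH2(180°) gauche 3.4 → 5.5 kJ/mol.
E(B) − E(D) = 7.6 − 5.5 = +2.1 kJ/mol.

+2.1 kJ/mol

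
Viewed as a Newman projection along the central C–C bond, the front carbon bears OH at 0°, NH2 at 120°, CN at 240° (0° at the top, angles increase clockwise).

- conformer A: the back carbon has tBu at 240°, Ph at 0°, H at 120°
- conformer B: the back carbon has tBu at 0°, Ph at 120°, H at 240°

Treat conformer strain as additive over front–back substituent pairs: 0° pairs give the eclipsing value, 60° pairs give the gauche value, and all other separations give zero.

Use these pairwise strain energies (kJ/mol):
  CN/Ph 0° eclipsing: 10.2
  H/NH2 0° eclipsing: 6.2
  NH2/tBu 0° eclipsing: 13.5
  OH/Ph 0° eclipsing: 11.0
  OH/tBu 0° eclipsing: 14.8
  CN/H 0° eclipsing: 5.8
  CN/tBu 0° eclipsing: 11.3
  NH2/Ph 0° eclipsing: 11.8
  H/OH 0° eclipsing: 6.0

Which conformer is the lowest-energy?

A is eclipsed. OH at 0° is eclipsed with Ph at 0° (11.0); NH2 at 120° is eclipsed with H at 120° (6.2); CN at 240° is eclipsed with tBu at 240° (11.3). Total 28.5 kJ/mol.
B is eclipsed. OH at 0° is eclipsed with tBu at 0° (14.8); NH2 at 120° is eclipsed with Ph at 120° (11.8); CN at 240° is eclipsed with H at 240° (5.8). Total 32.4 kJ/mol.
A has the lowest total (28.5 kJ/mol).

A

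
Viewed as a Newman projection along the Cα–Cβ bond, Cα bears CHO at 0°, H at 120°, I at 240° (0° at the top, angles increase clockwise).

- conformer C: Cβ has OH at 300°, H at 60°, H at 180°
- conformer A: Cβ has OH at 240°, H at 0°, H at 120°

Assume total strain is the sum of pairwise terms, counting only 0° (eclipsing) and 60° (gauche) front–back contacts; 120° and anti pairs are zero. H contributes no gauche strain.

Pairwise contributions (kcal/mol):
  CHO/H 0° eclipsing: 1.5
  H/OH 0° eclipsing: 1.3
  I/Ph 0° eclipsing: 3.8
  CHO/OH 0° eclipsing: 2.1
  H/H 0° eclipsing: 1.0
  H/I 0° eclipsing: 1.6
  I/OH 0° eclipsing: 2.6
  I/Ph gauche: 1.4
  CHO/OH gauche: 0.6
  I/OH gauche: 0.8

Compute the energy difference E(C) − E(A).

C (staggered): CHO–OH gauche, I–OH gauche; 0.6 + 0.8 = 1.4 kcal/mol.
A (eclipsed): CHO–H eclipsed, H–H eclipsed, I–OH eclipsed; 1.5 + 1.0 + 2.6 = 5.1 kcal/mol.
E(C) − E(A) = 1.4 − 5.1 = -3.7 kcal/mol.

-3.7 kcal/mol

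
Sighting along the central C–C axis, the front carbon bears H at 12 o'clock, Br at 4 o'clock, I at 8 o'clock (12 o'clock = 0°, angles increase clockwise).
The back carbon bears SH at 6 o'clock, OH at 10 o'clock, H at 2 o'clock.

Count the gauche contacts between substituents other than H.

3

Non-H gauche pairs: Br(120°)/SH(180°); I(240°)/SH(180°); I(240°)/OH(300°) — 3 interactions.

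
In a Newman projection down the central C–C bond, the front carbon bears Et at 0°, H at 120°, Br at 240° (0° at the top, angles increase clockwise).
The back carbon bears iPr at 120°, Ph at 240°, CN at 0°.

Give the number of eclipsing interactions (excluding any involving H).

Non-H eclipsing pairs: Et(0°)/CN(0°); Br(240°)/Ph(240°) — 2 interactions.

2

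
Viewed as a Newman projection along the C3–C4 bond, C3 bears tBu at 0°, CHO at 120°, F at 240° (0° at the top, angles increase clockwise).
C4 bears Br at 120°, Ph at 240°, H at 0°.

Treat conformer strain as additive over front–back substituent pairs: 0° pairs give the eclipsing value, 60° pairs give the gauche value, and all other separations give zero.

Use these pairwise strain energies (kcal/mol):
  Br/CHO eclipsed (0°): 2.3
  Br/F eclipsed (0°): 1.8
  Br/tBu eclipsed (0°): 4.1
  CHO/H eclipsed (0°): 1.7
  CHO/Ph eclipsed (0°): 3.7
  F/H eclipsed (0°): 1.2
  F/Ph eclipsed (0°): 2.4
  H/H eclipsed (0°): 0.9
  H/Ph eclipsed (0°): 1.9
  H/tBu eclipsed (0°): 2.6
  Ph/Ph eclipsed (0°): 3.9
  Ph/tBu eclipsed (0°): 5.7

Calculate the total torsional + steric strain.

This conformer (eclipsed): tBu(0°)/H(0°) eclipsed 2.6; CHO(120°)/Br(120°) eclipsed 2.3; F(240°)/Ph(240°) eclipsed 2.4 → 7.3 kcal/mol.

7.3 kcal/mol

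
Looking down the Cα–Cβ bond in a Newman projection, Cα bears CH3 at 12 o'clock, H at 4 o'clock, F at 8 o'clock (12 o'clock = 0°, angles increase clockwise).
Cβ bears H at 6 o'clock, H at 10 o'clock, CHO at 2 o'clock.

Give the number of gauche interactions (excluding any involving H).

1

Non-H gauche pairs: CH3(0°)/CHO(60°) — 1 interaction.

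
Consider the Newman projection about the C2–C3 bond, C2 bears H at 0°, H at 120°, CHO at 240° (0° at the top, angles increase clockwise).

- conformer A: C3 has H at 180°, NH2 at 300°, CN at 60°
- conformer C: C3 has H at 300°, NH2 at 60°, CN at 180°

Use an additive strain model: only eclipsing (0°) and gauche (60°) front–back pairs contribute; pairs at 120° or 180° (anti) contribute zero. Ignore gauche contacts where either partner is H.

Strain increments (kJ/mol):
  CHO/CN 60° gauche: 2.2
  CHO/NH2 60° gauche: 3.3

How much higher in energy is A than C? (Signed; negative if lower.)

A is staggered. CHO at 240° is gauche with NH2 at 300° (3.3). Total 3.3 kJ/mol.
C is staggered. CHO at 240° is gauche with CN at 180° (2.2). Total 2.2 kJ/mol.
E(A) − E(C) = 3.3 − 2.2 = +1.1 kJ/mol.

+1.1 kJ/mol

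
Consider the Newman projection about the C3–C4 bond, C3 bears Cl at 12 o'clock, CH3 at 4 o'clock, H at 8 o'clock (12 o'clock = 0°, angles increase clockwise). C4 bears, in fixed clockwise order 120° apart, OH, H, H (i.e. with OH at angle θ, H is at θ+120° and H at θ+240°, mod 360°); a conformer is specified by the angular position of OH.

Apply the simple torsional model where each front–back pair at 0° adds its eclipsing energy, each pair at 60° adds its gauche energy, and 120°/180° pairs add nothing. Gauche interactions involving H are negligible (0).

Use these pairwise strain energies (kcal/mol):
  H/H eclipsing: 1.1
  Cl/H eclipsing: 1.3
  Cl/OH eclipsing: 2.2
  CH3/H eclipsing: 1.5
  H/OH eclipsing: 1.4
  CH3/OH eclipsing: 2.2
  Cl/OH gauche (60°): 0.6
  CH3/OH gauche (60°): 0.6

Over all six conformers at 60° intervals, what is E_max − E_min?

4.2 kcal/mol

OH at 0° is eclipsed. Cl at 0° is eclipsed with OH at 0° (2.2); CH3 at 120° is eclipsed with H at 120° (1.5); H at 240° is eclipsed with H at 240° (1.1). Total 4.8 kcal/mol.
OH at 60° is staggered. Cl at 0° is gauche with OH at 60° (0.6); CH3 at 120° is gauche with OH at 60° (0.6). Total 1.2 kcal/mol.
OH at 120° is eclipsed. Cl at 0° is eclipsed with H at 0° (1.3); CH3 at 120° is eclipsed with OH at 120° (2.2); H at 240° is eclipsed with H at 240° (1.1). Total 4.6 kcal/mol.
OH at 180° is staggered. CH3 at 120° is gauche with OH at 180° (0.6). Total 0.6 kcal/mol.
OH at 240° is eclipsed. Cl at 0° is eclipsed with H at 0° (1.3); CH3 at 120° is eclipsed with H at 120° (1.5); H at 240° is eclipsed with OH at 240° (1.4). Total 4.2 kcal/mol.
OH at 300° is staggered. Cl at 0° is gauche with OH at 300° (0.6). Total 0.6 kcal/mol.
Max at 0° (4.8 kcal/mol), min at 180° (0.6 kcal/mol); barrier = 4.2 kcal/mol.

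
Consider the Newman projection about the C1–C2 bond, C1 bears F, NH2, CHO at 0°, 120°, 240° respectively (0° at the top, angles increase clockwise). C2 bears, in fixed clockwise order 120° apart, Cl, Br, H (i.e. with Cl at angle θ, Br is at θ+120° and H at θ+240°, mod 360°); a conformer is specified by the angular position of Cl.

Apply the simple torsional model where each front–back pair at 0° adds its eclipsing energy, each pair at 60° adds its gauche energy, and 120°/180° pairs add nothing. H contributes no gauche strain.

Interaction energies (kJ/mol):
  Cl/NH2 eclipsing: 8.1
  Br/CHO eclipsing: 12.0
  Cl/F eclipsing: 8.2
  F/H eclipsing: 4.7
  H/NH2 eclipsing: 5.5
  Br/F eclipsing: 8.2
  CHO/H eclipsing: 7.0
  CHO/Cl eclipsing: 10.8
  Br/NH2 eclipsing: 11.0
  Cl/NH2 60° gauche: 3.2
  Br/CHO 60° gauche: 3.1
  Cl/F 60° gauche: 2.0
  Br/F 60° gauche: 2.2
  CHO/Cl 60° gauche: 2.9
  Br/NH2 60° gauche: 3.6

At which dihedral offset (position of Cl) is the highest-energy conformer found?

0°

Cl at 0° (eclipsed): F(0°)/Cl(0°) eclipsed 8.2; NH2(120°)/Br(120°) eclipsed 11.0; CHO(240°)/H(240°) eclipsed 7.0 → 26.2 kJ/mol.
Cl at 60° (staggered): F(0°)/Cl(60°) gauche 2.0; NH2(120°)/Cl(60°) gauche 3.2; NH2(120°)/Br(180°) gauche 3.6; CHO(240°)/Br(180°) gauche 3.1 → 11.9 kJ/mol.
Cl at 120° (eclipsed): F(0°)/H(0°) eclipsed 4.7; NH2(120°)/Cl(120°) eclipsed 8.1; CHO(240°)/Br(240°) eclipsed 12.0 → 24.8 kJ/mol.
Cl at 180° (staggered): F(0°)/Br(300°) gauche 2.2; NH2(120°)/Cl(180°) gauche 3.2; CHO(240°)/Cl(180°) gauche 2.9; CHO(240°)/Br(300°) gauche 3.1 → 11.4 kJ/mol.
Cl at 240° (eclipsed): F(0°)/Br(0°) eclipsed 8.2; NH2(120°)/H(120°) eclipsed 5.5; CHO(240°)/Cl(240°) eclipsed 10.8 → 24.5 kJ/mol.
Cl at 300° (staggered): F(0°)/Cl(300°) gauche 2.0; F(0°)/Br(60°) gauche 2.2; NH2(120°)/Br(60°) gauche 3.6; CHO(240°)/Cl(300°) gauche 2.9 → 10.7 kJ/mol.
The maximum (26.2 kJ/mol) occurs with Cl at 0°.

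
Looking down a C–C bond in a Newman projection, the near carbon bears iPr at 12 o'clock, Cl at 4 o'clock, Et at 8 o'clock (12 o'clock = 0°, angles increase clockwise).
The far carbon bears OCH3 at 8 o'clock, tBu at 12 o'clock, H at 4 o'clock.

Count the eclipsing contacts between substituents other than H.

2

Non-H eclipsing pairs: iPr(0°)/tBu(0°); Et(240°)/OCH3(240°) — 2 interactions.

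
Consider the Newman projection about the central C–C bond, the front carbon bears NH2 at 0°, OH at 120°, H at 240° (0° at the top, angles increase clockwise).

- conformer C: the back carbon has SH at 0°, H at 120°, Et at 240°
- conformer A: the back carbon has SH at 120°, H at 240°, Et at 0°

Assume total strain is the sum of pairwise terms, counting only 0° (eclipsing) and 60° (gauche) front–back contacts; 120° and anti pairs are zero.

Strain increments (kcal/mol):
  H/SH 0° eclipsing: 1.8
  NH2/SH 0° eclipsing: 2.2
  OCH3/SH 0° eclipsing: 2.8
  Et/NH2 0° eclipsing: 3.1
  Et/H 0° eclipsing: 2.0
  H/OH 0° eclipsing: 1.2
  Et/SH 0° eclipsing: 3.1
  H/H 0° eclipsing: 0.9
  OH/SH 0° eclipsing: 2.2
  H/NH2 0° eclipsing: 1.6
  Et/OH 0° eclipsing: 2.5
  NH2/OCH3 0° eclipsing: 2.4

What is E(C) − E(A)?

C (eclipsed): NH2(0°)/SH(0°) eclipsed 2.2; OH(120°)/H(120°) eclipsed 1.2; H(240°)/Et(240°) eclipsed 2.0 → 5.4 kcal/mol.
A (eclipsed): NH2(0°)/Et(0°) eclipsed 3.1; OH(120°)/SH(120°) eclipsed 2.2; H(240°)/H(240°) eclipsed 0.9 → 6.2 kcal/mol.
E(C) − E(A) = 5.4 − 6.2 = -0.8 kcal/mol.

-0.8 kcal/mol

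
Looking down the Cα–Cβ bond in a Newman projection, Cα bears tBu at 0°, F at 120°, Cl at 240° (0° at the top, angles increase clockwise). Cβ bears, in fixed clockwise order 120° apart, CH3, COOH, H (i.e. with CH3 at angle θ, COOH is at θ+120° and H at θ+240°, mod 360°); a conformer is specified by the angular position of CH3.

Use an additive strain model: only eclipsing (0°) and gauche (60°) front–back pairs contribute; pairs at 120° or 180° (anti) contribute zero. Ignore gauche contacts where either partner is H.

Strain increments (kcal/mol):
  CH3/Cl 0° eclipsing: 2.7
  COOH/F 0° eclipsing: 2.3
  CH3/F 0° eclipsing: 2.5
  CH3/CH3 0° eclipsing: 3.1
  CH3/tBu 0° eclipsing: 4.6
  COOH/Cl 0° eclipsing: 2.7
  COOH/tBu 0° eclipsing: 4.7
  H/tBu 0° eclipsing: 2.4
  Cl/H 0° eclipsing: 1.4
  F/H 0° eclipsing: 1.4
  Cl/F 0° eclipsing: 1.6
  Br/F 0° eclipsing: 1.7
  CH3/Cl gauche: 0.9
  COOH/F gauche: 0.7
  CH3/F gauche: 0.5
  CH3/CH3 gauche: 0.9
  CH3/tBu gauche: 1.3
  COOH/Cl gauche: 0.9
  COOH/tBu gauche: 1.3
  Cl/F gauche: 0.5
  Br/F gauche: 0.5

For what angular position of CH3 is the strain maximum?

240°

CH3 at 0° (eclipsed): tBu–CH3 eclipsed, F–COOH eclipsed, Cl–H eclipsed; 4.6 + 2.3 + 1.4 = 8.3 kcal/mol.
CH3 at 60° (staggered): tBu–CH3 gauche, F–CH3 gauche, F–COOH gauche, Cl–COOH gauche; 1.3 + 0.5 + 0.7 + 0.9 = 3.4 kcal/mol.
CH3 at 120° (eclipsed): tBu–H eclipsed, F–CH3 eclipsed, Cl–COOH eclipsed; 2.4 + 2.5 + 2.7 = 7.6 kcal/mol.
CH3 at 180° (staggered): tBu–COOH gauche, F–CH3 gauche, Cl–CH3 gauche, Cl–COOH gauche; 1.3 + 0.5 + 0.9 + 0.9 = 3.6 kcal/mol.
CH3 at 240° (eclipsed): tBu–COOH eclipsed, F–H eclipsed, Cl–CH3 eclipsed; 4.7 + 1.4 + 2.7 = 8.8 kcal/mol.
CH3 at 300° (staggered): tBu–CH3 gauche, tBu–COOH gauche, F–COOH gauche, Cl–CH3 gauche; 1.3 + 1.3 + 0.7 + 0.9 = 4.2 kcal/mol.
The maximum (8.8 kcal/mol) occurs with CH3 at 240°.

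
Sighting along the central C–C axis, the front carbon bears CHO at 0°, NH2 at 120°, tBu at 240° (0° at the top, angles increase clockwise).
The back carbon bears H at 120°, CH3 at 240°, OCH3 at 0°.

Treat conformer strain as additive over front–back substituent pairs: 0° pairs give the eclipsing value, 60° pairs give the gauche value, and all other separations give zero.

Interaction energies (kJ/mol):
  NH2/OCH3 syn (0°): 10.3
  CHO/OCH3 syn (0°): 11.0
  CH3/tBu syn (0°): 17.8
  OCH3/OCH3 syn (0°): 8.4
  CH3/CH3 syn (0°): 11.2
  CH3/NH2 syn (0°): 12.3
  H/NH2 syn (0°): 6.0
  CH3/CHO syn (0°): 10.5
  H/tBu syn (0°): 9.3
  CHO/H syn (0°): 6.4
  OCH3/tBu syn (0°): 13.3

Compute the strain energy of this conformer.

This conformer (eclipsed): CHO–OCH3 eclipsed, NH2–H eclipsed, tBu–CH3 eclipsed; 11.0 + 6.0 + 17.8 = 34.8 kJ/mol.

34.8 kJ/mol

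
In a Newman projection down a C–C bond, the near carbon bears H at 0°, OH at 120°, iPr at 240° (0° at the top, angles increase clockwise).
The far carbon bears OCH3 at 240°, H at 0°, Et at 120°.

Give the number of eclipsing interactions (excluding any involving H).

Non-H eclipsing pairs: OH(120°)/Et(120°); iPr(240°)/OCH3(240°) — 2 interactions.

2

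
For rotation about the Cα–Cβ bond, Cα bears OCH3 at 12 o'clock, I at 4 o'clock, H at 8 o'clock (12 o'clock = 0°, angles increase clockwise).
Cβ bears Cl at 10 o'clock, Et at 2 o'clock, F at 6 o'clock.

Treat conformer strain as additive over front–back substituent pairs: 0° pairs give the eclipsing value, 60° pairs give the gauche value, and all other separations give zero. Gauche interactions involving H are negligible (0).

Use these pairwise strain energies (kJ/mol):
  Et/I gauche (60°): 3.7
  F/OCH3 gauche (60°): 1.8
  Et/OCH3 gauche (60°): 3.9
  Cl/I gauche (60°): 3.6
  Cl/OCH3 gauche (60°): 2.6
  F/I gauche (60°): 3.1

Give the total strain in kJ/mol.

This conformer (staggered): OCH3–Cl gauche, OCH3–Et gauche, I–Et gauche, I–F gauche; 2.6 + 3.9 + 3.7 + 3.1 = 13.3 kJ/mol.

13.3 kJ/mol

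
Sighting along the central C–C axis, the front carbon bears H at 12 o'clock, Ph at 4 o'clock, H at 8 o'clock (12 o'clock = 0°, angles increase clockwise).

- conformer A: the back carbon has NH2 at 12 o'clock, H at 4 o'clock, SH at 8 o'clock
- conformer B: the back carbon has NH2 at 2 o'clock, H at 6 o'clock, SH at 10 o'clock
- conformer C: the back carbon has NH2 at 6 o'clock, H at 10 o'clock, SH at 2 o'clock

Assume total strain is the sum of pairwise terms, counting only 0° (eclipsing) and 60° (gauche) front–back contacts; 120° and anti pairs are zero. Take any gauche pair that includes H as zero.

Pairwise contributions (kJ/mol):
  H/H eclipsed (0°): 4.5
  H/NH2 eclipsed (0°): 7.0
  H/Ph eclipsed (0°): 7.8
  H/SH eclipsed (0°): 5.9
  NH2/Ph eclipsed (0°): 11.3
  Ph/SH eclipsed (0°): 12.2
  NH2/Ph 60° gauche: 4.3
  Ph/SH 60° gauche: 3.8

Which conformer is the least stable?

A

A (eclipsed): H(0°)/NH2(0°) eclipsed 7.0; Ph(120°)/H(120°) eclipsed 7.8; H(240°)/SH(240°) eclipsed 5.9 → 20.7 kJ/mol.
B (staggered): Ph(120°)/NH2(60°) gauche 4.3 → 4.3 kJ/mol.
C (staggered): Ph(120°)/NH2(180°) gauche 4.3; Ph(120°)/SH(60°) gauche 3.8 → 8.1 kJ/mol.
A has the highest total (20.7 kJ/mol).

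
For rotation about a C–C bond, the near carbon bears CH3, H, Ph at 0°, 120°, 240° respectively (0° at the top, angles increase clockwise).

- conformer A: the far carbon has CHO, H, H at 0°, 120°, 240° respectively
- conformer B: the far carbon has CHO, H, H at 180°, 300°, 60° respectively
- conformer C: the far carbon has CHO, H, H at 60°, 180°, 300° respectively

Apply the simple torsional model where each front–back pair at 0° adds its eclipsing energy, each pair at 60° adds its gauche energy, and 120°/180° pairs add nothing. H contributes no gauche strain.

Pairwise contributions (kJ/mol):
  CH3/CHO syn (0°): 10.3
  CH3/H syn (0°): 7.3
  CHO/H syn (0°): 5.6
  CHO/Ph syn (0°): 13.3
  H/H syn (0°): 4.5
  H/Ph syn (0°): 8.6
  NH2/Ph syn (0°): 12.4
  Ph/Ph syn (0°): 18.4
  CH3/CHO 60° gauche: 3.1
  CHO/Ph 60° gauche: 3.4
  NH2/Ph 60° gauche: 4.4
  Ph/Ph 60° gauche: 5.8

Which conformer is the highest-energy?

A (eclipsed): CH3–CHO eclipsed, H–H eclipsed, Ph–H eclipsed; 10.3 + 4.5 + 8.6 = 23.4 kJ/mol.
B (staggered): Ph–CHO gauche; 3.4 = 3.4 kJ/mol.
C (staggered): CH3–CHO gauche; 3.1 = 3.1 kJ/mol.
A has the highest total (23.4 kJ/mol).

A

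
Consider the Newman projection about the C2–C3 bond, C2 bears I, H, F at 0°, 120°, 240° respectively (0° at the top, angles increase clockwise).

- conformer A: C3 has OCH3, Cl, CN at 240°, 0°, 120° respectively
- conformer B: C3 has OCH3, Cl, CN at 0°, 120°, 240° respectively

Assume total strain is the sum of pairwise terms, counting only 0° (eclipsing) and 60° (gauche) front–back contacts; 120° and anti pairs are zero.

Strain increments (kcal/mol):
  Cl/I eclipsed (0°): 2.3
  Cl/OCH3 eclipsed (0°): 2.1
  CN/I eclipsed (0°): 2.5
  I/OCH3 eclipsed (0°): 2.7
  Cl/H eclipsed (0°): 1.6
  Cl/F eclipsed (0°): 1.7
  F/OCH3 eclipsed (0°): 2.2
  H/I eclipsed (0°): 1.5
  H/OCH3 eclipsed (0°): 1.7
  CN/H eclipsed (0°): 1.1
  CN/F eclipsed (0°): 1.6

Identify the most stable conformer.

A

A (eclipsed): I(0°)/Cl(0°) eclipsed 2.3; H(120°)/CN(120°) eclipsed 1.1; F(240°)/OCH3(240°) eclipsed 2.2 → 5.6 kcal/mol.
B (eclipsed): I(0°)/OCH3(0°) eclipsed 2.7; H(120°)/Cl(120°) eclipsed 1.6; F(240°)/CN(240°) eclipsed 1.6 → 5.9 kcal/mol.
A has the lowest total (5.6 kcal/mol).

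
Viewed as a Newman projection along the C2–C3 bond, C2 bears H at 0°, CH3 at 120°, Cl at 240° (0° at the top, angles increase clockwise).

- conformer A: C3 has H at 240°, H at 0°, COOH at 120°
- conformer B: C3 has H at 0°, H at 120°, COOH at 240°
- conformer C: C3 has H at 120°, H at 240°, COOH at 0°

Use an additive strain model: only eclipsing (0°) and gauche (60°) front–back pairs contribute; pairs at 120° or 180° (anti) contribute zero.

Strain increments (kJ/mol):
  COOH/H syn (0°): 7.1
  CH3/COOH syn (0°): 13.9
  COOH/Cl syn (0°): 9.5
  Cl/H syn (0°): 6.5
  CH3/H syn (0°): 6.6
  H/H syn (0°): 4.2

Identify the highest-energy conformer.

A

A (eclipsed): H–H eclipsed, CH3–COOH eclipsed, Cl–H eclipsed; 4.2 + 13.9 + 6.5 = 24.6 kJ/mol.
B (eclipsed): H–H eclipsed, CH3–H eclipsed, Cl–COOH eclipsed; 4.2 + 6.6 + 9.5 = 20.3 kJ/mol.
C (eclipsed): H–COOH eclipsed, CH3–H eclipsed, Cl–H eclipsed; 7.1 + 6.6 + 6.5 = 20.2 kJ/mol.
A has the highest total (24.6 kJ/mol).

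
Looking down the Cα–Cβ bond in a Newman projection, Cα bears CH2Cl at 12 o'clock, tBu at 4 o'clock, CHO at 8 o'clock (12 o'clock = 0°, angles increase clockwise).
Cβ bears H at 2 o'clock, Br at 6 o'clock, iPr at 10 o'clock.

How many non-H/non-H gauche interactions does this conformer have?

Non-H gauche pairs: CH2Cl(0°)/iPr(300°); tBu(120°)/Br(180°); CHO(240°)/Br(180°); CHO(240°)/iPr(300°) — 4 interactions.

4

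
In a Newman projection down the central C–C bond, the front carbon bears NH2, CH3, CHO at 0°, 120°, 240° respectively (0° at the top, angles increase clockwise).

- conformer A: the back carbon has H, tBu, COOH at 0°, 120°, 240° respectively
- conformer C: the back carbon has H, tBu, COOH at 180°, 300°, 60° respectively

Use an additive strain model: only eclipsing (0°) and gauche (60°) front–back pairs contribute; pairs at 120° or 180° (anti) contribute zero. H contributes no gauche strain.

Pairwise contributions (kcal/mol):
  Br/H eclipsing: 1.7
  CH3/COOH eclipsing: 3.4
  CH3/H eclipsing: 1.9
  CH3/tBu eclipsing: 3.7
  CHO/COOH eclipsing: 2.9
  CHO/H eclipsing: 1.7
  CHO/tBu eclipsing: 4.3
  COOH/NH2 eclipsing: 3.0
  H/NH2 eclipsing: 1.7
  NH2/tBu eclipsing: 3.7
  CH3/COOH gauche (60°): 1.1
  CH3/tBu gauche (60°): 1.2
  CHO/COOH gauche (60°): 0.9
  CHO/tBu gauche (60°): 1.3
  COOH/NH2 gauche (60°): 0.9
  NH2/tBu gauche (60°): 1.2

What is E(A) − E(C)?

A is eclipsed. NH2 at 0° is eclipsed with H at 0° (1.7); CH3 at 120° is eclipsed with tBu at 120° (3.7); CHO at 240° is eclipsed with COOH at 240° (2.9). Total 8.3 kcal/mol.
C is staggered. NH2 at 0° is gauche with tBu at 300° (1.2); NH2 at 0° is gauche with COOH at 60° (0.9); CH3 at 120° is gauche with COOH at 60° (1.1); CHO at 240° is gauche with tBu at 300° (1.3). Total 4.5 kcal/mol.
E(A) − E(C) = 8.3 − 4.5 = +3.8 kcal/mol.

+3.8 kcal/mol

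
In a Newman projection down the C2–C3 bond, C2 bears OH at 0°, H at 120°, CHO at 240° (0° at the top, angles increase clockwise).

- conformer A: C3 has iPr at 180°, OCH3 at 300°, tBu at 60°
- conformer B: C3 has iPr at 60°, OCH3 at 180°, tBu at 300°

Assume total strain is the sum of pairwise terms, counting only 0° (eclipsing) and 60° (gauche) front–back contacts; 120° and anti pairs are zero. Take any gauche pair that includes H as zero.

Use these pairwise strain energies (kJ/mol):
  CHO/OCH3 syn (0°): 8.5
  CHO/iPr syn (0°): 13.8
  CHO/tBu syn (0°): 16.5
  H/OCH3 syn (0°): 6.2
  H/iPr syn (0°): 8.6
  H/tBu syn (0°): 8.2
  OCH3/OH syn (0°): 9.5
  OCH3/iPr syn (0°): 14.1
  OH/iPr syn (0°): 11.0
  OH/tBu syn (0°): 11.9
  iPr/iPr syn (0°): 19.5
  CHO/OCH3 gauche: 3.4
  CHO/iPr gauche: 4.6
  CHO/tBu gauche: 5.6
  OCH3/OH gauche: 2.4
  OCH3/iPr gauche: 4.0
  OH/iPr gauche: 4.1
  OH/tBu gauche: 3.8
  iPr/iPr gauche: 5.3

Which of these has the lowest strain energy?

A (staggered): OH(0°)/OCH3(300°) gauche 2.4; OH(0°)/tBu(60°) gauche 3.8; CHO(240°)/iPr(180°) gauche 4.6; CHO(240°)/OCH3(300°) gauche 3.4 → 14.2 kJ/mol.
B (staggered): OH(0°)/iPr(60°) gauche 4.1; OH(0°)/tBu(300°) gauche 3.8; CHO(240°)/OCH3(180°) gauche 3.4; CHO(240°)/tBu(300°) gauche 5.6 → 16.9 kJ/mol.
A has the lowest total (14.2 kJ/mol).

A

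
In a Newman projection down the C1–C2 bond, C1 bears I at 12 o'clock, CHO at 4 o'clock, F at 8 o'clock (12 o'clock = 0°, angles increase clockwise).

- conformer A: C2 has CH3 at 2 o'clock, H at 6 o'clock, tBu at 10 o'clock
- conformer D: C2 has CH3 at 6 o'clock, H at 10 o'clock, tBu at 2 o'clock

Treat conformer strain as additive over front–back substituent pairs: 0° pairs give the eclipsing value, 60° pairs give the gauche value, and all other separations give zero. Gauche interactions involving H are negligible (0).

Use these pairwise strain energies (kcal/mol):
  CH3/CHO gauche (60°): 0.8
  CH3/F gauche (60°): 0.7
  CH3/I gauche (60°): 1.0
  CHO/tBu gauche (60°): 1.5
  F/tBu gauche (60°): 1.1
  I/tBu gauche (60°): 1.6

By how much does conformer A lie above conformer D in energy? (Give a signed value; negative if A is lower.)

A is staggered. I at 0° is gauche with CH3 at 60° (1.0); I at 0° is gauche with tBu at 300° (1.6); CHO at 120° is gauche with CH3 at 60° (0.8); F at 240° is gauche with tBu at 300° (1.1). Total 4.5 kcal/mol.
D is staggered. I at 0° is gauche with tBu at 60° (1.6); CHO at 120° is gauche with CH3 at 180° (0.8); CHO at 120° is gauche with tBu at 60° (1.5); F at 240° is gauche with CH3 at 180° (0.7). Total 4.6 kcal/mol.
E(A) − E(D) = 4.5 − 4.6 = -0.1 kcal/mol.

-0.1 kcal/mol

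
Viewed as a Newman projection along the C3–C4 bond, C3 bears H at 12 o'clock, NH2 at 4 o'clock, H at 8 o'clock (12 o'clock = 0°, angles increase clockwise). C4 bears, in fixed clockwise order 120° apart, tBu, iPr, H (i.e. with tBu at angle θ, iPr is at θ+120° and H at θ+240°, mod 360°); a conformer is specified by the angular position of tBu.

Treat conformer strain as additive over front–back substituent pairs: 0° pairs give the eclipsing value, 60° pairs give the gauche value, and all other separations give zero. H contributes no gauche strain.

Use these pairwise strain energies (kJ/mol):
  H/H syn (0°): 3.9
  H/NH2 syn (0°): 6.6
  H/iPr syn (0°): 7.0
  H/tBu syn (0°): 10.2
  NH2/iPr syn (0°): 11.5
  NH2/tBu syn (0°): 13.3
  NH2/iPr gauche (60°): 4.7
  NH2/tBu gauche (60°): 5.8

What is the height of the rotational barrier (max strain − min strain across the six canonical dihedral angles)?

tBu at 0° is eclipsed. H at 0° is eclipsed with tBu at 0° (10.2); NH2 at 120° is eclipsed with iPr at 120° (11.5); H at 240° is eclipsed with H at 240° (3.9). Total 25.6 kJ/mol.
tBu at 60° is staggered. NH2 at 120° is gauche with tBu at 60° (5.8); NH2 at 120° is gauche with iPr at 180° (4.7). Total 10.5 kJ/mol.
tBu at 120° is eclipsed. H at 0° is eclipsed with H at 0° (3.9); NH2 at 120° is eclipsed with tBu at 120° (13.3); H at 240° is eclipsed with iPr at 240° (7.0). Total 24.2 kJ/mol.
tBu at 180° is staggered. NH2 at 120° is gauche with tBu at 180° (5.8). Total 5.8 kJ/mol.
tBu at 240° is eclipsed. H at 0° is eclipsed with iPr at 0° (7.0); NH2 at 120° is eclipsed with H at 120° (6.6); H at 240° is eclipsed with tBu at 240° (10.2). Total 23.8 kJ/mol.
tBu at 300° is staggered. NH2 at 120° is gauche with iPr at 60° (4.7). Total 4.7 kJ/mol.
Max at 0° (25.6 kJ/mol), min at 300° (4.7 kJ/mol); barrier = 20.9 kJ/mol.

20.9 kJ/mol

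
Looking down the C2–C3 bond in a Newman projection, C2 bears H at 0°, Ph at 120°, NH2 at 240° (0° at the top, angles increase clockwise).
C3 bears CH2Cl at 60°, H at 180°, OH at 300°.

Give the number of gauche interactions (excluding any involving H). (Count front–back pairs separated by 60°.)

Non-H gauche pairs: Ph(120°)/CH2Cl(60°); NH2(240°)/OH(300°) — 2 interactions.

2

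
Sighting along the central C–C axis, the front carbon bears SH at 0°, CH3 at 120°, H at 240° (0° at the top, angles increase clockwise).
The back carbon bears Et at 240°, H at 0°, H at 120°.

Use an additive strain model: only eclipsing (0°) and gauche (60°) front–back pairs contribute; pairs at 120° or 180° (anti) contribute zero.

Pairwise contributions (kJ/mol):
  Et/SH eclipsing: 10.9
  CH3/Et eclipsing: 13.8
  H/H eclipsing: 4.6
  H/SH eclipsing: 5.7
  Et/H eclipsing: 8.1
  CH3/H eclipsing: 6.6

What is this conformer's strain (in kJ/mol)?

This conformer is eclipsed. SH at 0° is eclipsed with H at 0° (5.7); CH3 at 120° is eclipsed with H at 120° (6.6); H at 240° is eclipsed with Et at 240° (8.1). Total 20.4 kJ/mol.

20.4 kJ/mol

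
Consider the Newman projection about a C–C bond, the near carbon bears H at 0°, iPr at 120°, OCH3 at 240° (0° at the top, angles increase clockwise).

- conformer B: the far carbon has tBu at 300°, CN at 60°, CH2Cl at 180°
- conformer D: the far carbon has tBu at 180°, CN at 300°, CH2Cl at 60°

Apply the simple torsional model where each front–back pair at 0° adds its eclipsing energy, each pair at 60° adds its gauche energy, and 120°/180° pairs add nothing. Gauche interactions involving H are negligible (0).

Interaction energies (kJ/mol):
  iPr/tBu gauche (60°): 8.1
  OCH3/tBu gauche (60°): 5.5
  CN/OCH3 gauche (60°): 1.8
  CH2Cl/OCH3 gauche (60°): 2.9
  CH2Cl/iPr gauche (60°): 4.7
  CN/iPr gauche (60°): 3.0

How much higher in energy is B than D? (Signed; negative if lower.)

-4.0 kJ/mol

B (staggered): iPr–CN gauche, iPr–CH2Cl gauche, OCH3–tBu gauche, OCH3–CH2Cl gauche; 3.0 + 4.7 + 5.5 + 2.9 = 16.1 kJ/mol.
D (staggered): iPr–tBu gauche, iPr–CH2Cl gauche, OCH3–tBu gauche, OCH3–CN gauche; 8.1 + 4.7 + 5.5 + 1.8 = 20.1 kJ/mol.
E(B) − E(D) = 16.1 − 20.1 = -4.0 kJ/mol.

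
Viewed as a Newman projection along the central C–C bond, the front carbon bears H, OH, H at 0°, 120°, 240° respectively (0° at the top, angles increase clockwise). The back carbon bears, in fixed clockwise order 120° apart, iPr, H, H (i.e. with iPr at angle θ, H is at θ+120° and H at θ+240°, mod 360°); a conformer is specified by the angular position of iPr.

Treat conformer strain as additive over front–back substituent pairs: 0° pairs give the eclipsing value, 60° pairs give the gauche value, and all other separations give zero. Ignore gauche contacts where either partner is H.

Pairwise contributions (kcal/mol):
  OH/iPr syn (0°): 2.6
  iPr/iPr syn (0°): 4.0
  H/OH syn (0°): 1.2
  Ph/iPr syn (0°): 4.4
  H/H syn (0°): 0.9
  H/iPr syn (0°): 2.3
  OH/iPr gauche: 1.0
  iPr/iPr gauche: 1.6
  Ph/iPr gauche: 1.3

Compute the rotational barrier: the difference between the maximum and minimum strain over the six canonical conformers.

iPr at 0° (eclipsed): H(0°)/iPr(0°) eclipsed 2.3; OH(120°)/H(120°) eclipsed 1.2; H(240°)/H(240°) eclipsed 0.9 → 4.4 kcal/mol.
iPr at 60° (staggered): OH(120°)/iPr(60°) gauche 1.0 → 1.0 kcal/mol.
iPr at 120° (eclipsed): H(0°)/H(0°) eclipsed 0.9; OH(120°)/iPr(120°) eclipsed 2.6; H(240°)/H(240°) eclipsed 0.9 → 4.4 kcal/mol.
iPr at 180° (staggered): OH(120°)/iPr(180°) gauche 1.0 → 1.0 kcal/mol.
iPr at 240° (eclipsed): H(0°)/H(0°) eclipsed 0.9; OH(120°)/H(120°) eclipsed 1.2; H(240°)/iPr(240°) eclipsed 2.3 → 4.4 kcal/mol.
iPr at 300° (staggered): no non-H gauche contacts → 0.0 kcal/mol.
Max at 0° (4.4 kcal/mol), min at 300° (0.0 kcal/mol); barrier = 4.4 kcal/mol.

4.4 kcal/mol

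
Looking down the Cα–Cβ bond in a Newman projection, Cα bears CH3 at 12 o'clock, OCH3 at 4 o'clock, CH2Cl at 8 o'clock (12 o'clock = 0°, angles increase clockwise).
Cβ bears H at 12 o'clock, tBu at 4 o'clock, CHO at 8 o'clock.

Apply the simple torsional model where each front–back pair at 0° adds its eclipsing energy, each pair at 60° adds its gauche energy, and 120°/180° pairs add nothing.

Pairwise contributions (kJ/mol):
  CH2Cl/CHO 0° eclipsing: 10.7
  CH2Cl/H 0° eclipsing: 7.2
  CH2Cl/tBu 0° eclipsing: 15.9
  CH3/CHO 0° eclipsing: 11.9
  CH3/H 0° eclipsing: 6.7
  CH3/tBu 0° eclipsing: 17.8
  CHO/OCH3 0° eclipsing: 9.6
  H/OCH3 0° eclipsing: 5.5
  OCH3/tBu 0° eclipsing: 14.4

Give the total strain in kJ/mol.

31.8 kJ/mol

This conformer (eclipsed): CH3–H eclipsed, OCH3–tBu eclipsed, CH2Cl–CHO eclipsed; 6.7 + 14.4 + 10.7 = 31.8 kJ/mol.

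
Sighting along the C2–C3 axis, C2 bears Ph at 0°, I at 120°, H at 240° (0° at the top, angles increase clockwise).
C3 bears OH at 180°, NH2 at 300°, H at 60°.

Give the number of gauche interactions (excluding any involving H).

Non-H gauche pairs: Ph(0°)/NH2(300°); I(120°)/OH(180°) — 2 interactions.

2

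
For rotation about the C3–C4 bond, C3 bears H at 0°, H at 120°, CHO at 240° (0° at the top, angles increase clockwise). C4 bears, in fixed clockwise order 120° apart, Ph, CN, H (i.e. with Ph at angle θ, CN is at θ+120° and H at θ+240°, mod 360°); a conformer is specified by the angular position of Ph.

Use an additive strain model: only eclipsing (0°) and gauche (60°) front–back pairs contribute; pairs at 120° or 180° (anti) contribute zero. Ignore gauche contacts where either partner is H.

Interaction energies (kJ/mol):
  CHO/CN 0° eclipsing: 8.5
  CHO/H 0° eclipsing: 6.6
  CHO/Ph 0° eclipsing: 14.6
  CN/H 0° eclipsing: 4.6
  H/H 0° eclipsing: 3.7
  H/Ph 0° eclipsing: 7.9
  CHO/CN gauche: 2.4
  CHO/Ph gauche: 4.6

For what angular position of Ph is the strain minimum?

60°

Ph at 0° (eclipsed): H(0°)/Ph(0°) eclipsed 7.9; H(120°)/CN(120°) eclipsed 4.6; CHO(240°)/H(240°) eclipsed 6.6 → 19.1 kJ/mol.
Ph at 60° (staggered): CHO(240°)/CN(180°) gauche 2.4 → 2.4 kJ/mol.
Ph at 120° (eclipsed): H(0°)/H(0°) eclipsed 3.7; H(120°)/Ph(120°) eclipsed 7.9; CHO(240°)/CN(240°) eclipsed 8.5 → 20.1 kJ/mol.
Ph at 180° (staggered): CHO(240°)/Ph(180°) gauche 4.6; CHO(240°)/CN(300°) gauche 2.4 → 7.0 kJ/mol.
Ph at 240° (eclipsed): H(0°)/CN(0°) eclipsed 4.6; H(120°)/H(120°) eclipsed 3.7; CHO(240°)/Ph(240°) eclipsed 14.6 → 22.9 kJ/mol.
Ph at 300° (staggered): CHO(240°)/Ph(300°) gauche 4.6 → 4.6 kJ/mol.
The minimum (2.4 kJ/mol) occurs with Ph at 60°.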